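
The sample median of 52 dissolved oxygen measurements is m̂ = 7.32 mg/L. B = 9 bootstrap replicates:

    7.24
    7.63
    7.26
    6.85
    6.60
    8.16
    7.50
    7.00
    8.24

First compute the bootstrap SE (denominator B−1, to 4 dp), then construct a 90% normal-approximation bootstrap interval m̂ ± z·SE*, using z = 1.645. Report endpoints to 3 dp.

(6.402, 8.238)

Mean of replicates = 7.3867; sum of squared deviations = 2.4922; SE* = √(2.4922/8) = 0.5581
Margin = 1.645 × 0.5581 = 0.9181
Interval: 7.32 ± 0.9181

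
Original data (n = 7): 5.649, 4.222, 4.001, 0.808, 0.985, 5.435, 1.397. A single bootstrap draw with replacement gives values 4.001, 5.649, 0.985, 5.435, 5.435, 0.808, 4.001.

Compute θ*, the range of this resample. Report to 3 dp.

θ* = 4.841

Range = 5.649 − 0.808 = 4.841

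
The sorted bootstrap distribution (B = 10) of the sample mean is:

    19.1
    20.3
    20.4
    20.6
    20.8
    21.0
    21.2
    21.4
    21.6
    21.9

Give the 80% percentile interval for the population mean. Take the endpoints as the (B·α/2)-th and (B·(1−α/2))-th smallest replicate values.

(19.1, 21.6)

α = 0.20; lower rank = 10 × 0.100 = 1; upper rank = 10 × 0.900 = 9.
The 1st smallest replicate is 19.1; the 9th is 21.6.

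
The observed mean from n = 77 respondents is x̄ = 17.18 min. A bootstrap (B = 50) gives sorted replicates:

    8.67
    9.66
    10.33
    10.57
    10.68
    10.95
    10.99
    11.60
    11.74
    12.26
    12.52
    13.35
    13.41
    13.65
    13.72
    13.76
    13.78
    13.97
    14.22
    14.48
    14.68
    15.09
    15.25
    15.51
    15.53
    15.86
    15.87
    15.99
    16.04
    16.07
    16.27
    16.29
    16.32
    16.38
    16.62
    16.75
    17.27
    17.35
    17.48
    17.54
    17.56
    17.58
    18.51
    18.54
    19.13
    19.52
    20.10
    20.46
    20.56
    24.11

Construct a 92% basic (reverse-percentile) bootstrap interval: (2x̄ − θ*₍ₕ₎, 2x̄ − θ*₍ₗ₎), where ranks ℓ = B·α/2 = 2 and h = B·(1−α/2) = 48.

Percentile endpoints at ranks 2 and 48: θ*₍2₎ = 9.66, θ*₍48₎ = 20.46.
Basic interval reflects these around x̄:
  lower = 2 × 17.18 − 20.46 = 13.90
  upper = 2 × 17.18 − 9.66 = 24.70

(13.90, 24.70)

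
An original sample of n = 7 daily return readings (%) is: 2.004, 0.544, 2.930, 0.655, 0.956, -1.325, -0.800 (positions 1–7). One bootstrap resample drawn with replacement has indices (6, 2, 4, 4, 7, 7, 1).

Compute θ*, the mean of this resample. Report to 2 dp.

θ* = 0.13

Resample values: -1.325, 0.544, 0.655, 0.655, -0.800, -0.800, 2.004.
Mean = ((-1.325) + 0.544 + 0.655 + 0.655 + (-0.800) + (-0.800) + 2.004) / 7 = 0.9330 / 7 = 0.13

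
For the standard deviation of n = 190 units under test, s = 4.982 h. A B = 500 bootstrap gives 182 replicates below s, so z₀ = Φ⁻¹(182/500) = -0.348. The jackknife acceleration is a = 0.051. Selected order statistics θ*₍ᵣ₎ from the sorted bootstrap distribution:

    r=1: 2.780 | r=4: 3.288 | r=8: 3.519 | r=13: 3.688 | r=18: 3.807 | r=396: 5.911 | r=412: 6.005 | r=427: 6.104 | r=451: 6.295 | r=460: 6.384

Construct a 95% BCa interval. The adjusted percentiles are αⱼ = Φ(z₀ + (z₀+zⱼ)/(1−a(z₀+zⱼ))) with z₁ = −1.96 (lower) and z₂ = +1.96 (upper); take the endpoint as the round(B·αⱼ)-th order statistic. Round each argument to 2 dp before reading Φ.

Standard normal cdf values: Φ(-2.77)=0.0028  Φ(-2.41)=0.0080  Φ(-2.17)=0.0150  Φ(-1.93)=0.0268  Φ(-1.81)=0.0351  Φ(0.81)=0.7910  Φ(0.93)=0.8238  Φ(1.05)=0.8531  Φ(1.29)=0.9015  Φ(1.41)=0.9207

Lower: z₀ + z₁ = -0.348 + (-1.960) = -2.308; 1 − a(z₀+z₁) = 1 − (0.051)(-2.308) = 1.1177; argument = -0.348 + (-2.308)/1.1177 = -2.4129 → -2.41.
α₁ = Φ(-2.41) = 0.0080; rank = round(500 × 0.0080) = 4; θ*₍4₎ = 3.288.
Upper: z₀ + z₂ = 1.612; 1 − a(z₀+z₂) = 0.9178; argument = 1.4084 → 1.41; α₂ = 0.9207; rank = 460; θ*₍460₎ = 6.384.

(3.288, 6.384)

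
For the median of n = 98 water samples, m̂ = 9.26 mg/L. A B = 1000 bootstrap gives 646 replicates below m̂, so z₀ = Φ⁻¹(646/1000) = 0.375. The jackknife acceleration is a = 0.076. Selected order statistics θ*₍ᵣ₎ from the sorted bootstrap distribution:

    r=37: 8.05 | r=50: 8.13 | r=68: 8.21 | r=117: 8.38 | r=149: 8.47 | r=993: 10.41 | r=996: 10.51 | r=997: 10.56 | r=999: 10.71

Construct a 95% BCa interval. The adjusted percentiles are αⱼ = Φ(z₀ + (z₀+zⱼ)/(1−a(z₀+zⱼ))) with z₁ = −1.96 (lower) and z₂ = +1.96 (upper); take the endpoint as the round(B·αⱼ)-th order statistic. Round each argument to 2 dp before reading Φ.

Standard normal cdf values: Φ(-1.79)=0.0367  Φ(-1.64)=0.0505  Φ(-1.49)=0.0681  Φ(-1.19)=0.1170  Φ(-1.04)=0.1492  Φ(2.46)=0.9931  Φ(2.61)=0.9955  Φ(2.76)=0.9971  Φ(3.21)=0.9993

Lower: z₀ + z₁ = 0.375 + (-1.960) = -1.585; 1 − a(z₀+z₁) = 1 − (0.076)(-1.585) = 1.1205; argument = 0.375 + (-1.585)/1.1205 = -1.0396 → -1.04.
α₁ = Φ(-1.04) = 0.1492; rank = round(1000 × 0.1492) = 149; θ*₍149₎ = 8.47.
Upper: z₀ + z₂ = 2.335; 1 − a(z₀+z₂) = 0.8225; argument = 3.2138 → 3.21; α₂ = 0.9993; rank = 999; θ*₍999₎ = 10.71.

(8.47, 10.71)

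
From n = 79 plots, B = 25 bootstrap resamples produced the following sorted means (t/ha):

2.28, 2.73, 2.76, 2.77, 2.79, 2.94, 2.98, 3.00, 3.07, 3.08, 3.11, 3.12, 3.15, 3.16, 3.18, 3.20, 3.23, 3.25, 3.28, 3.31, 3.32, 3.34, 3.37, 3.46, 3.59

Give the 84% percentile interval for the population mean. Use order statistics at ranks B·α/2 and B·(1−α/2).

α = 0.16; lower rank = 25 × 0.080 = 2; upper rank = 25 × 0.920 = 23.
The 2nd smallest replicate is 2.73; the 23rd is 3.37.

(2.73, 3.37)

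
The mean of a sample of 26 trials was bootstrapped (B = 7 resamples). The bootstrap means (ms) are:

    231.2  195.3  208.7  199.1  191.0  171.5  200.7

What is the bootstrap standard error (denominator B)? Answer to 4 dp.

SE* = 16.7540

Bootstrap SE is the standard deviation of the 7 replicate means.
Mean of replicates: (231.2 + 195.3 + 208.7 + 199.1 + 191.0 + 171.5 + 200.7) / 7 = 1397.50000 / 7 = 199.64286
Sum of squared deviations: (+31.55714)² + (−4.34286)² + (+9.05714)² + (−0.54286)² + (−8.64286)² + (−28.14286)² + (+1.05714)² = 1964.87714
Variance = 1964.87714 / 7 = 280.69673
SE* = √280.69673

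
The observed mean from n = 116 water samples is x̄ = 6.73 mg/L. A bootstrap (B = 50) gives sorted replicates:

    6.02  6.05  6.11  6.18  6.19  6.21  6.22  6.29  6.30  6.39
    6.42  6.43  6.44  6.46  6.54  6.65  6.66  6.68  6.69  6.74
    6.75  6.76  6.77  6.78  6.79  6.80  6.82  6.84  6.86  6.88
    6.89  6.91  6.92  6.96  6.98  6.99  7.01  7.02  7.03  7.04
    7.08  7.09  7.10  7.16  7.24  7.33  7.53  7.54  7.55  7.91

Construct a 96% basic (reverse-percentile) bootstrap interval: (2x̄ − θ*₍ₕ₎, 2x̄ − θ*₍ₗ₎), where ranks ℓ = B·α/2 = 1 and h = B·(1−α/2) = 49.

(5.91, 7.44)

Percentile endpoints at ranks 1 and 49: θ*₍1₎ = 6.02, θ*₍49₎ = 7.55.
Basic interval reflects these around x̄:
  lower = 2 × 6.73 − 7.55 = 5.91
  upper = 2 × 6.73 − 6.02 = 7.44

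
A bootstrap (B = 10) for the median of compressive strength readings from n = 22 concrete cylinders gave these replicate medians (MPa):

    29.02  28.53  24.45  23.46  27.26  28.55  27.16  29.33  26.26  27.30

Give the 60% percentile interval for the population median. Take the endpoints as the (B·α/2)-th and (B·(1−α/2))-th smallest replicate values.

(24.45, 28.55)

Sorted replicates: 23.46, 24.45, 26.26, 27.16, 27.26, 27.30, 28.53, 28.55, 29.02, 29.33
α = 0.40; lower rank = 10 × 0.200 = 2; upper rank = 10 × 0.800 = 8.
The 2nd smallest replicate is 24.45; the 8th is 28.55.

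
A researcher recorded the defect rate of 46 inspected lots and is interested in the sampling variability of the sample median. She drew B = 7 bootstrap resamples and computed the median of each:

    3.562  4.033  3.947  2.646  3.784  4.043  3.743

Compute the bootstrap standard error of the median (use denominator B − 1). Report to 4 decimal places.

Bootstrap SE is the standard deviation of the 7 replicate medians.
Mean of replicates: (3.562 + 4.033 + 3.947 + 2.646 + 3.784 + 4.043 + 3.743) / 7 = 25.75800 / 7 = 3.67971
Sum of squared deviations: (−0.11771)² + (+0.35329)² + (+0.26729)² + (−1.03371)² + (+0.10429)² + (+0.36329)² + (+0.06329)² = 1.42553
Variance = 1.42553 / 6 = 0.23759
SE* = √0.23759

SE* = 0.4874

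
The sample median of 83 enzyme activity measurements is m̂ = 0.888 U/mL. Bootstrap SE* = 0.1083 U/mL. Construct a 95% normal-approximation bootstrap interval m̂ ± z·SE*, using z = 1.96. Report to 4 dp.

Margin = 1.96 × 0.1083 = 0.21227
Interval: 0.888 ± 0.21227

(0.6757, 1.1003)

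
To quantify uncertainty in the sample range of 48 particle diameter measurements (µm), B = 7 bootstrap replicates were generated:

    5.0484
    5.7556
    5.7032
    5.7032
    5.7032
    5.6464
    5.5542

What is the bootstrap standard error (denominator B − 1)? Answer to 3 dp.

SE* = 0.246

Bootstrap SE is the standard deviation of the 7 replicate ranges.
Mean of replicates: (5.0484 + 5.7556 + 5.7032 + 5.7032 + 5.7032 + 5.6464 + 5.5542) / 7 = 39.11420 / 7 = 5.58774
Sum of squared deviations: (−0.53934)² + (+0.16786)² + (+0.11546)² + (+0.11546)² + (+0.11546)² + (+0.05866)² + (−0.03354)² = 0.36362
Variance = 0.36362 / 6 = 0.06060
SE* = √0.06060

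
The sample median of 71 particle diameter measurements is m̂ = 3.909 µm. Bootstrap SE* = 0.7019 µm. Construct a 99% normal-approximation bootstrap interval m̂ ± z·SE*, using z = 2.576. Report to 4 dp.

(2.1009, 5.7171)

Margin = 2.576 × 0.7019 = 1.80809
Interval: 3.909 ± 1.80809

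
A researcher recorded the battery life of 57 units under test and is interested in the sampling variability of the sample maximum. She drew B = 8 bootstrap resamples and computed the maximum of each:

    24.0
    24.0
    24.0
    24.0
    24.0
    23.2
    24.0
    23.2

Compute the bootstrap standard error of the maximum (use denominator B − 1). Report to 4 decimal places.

Bootstrap SE is the standard deviation of the 8 replicate maximums.
Mean of replicates: (24.0 + 24.0 + 24.0 + 24.0 + 24.0 + 23.2 + 24.0 + 23.2) / 8 = 190.40000 / 8 = 23.80000
Sum of squared deviations: (+0.20000)² + (+0.20000)² + (+0.20000)² + (+0.20000)² + (+0.20000)² + (−0.60000)² + (+0.20000)² + (−0.60000)² = 0.96000
Variance = 0.96000 / 7 = 0.13714
SE* = √0.13714

SE* = 0.3703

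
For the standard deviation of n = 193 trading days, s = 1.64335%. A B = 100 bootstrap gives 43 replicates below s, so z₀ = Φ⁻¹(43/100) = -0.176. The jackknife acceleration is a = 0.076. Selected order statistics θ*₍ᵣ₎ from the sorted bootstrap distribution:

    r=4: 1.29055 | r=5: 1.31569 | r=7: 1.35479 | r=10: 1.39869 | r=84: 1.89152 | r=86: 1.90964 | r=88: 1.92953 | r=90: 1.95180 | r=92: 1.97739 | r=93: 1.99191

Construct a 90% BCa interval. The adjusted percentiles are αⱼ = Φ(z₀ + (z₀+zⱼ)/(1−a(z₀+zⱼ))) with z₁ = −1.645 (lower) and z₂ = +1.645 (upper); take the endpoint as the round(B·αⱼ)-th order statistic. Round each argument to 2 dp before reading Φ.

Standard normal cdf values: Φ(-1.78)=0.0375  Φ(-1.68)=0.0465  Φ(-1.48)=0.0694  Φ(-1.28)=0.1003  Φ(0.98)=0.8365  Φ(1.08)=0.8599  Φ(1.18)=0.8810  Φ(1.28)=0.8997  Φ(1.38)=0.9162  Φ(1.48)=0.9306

Lower: z₀ + z₁ = -0.176 + (-1.645) = -1.821; 1 − a(z₀+z₁) = 1 − (0.076)(-1.821) = 1.1384; argument = -0.176 + (-1.821)/1.1384 = -1.7756 → -1.78.
α₁ = Φ(-1.78) = 0.0375; rank = round(100 × 0.0375) = 4; θ*₍4₎ = 1.29055.
Upper: z₀ + z₂ = 1.469; 1 − a(z₀+z₂) = 0.8884; argument = 1.4776 → 1.48; α₂ = 0.9306; rank = 93; θ*₍93₎ = 1.99191.

(1.29055, 1.99191)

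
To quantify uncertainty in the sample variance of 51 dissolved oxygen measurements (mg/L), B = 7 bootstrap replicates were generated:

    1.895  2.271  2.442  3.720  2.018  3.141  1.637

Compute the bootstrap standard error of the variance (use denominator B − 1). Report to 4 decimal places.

Bootstrap SE is the standard deviation of the 7 replicate variances.
Mean of replicates: (1.895 + 2.271 + 2.442 + 3.720 + 2.018 + 3.141 + 1.637) / 7 = 17.12400 / 7 = 2.44629
Sum of squared deviations: (−0.55129)² + (−0.17529)² + (−0.00429)² + (+1.27371)² + (−0.42829)² + (+0.69471)² + (−0.80929)² = 3.27801
Variance = 3.27801 / 6 = 0.54633
SE* = √0.54633

SE* = 0.7391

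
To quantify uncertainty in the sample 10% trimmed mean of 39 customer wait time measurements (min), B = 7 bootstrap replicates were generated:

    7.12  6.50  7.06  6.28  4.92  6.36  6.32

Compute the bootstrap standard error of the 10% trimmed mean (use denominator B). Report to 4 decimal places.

SE* = 0.6728

Bootstrap SE is the standard deviation of the 7 replicate 10% trimmed means.
Mean of replicates: (7.12 + 6.50 + 7.06 + 6.28 + 4.92 + 6.36 + 6.32) / 7 = 44.56000 / 7 = 6.36571
Sum of squared deviations: (+0.75429)² + (+0.13429)² + (+0.69429)² + (−0.08571)² + (−1.44571)² + (−0.00571)² + (−0.04571)² = 3.16857
Variance = 3.16857 / 7 = 0.45265
SE* = √0.45265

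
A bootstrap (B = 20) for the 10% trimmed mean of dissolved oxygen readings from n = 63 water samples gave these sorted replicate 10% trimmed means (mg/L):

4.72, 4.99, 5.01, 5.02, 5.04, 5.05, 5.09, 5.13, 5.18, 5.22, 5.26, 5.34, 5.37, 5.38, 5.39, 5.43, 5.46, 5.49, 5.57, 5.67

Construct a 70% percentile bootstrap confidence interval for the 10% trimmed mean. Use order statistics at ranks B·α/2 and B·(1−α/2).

(5.01, 5.46)

α = 0.30; lower rank = 20 × 0.150 = 3; upper rank = 20 × 0.850 = 17.
The 3rd smallest replicate is 5.01; the 17th is 5.46.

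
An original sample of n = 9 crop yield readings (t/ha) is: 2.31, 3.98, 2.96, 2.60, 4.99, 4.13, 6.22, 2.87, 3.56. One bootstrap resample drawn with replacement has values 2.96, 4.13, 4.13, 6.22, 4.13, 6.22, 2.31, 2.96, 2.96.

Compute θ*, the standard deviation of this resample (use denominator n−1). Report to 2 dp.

Mean = 4.0022; sum of squared deviations = 16.0084
s² = 16.0084 / 8 = 2.0010
s = √2.0010 = 1.41

θ* = 1.41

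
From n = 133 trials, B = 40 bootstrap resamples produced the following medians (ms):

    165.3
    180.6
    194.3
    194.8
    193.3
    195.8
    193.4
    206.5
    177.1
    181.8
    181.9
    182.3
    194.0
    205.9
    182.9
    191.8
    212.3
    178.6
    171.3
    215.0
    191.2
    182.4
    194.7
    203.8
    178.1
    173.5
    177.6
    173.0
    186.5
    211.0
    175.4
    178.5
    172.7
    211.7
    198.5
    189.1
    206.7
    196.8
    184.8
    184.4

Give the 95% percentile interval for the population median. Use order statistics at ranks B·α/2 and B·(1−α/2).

(165.3, 212.3)

Sorted replicates: 165.3, 171.3, 172.7, 173.0, 173.5, 175.4, 177.1, 177.6, 178.1, 178.5, 178.6, 180.6, 181.8, 181.9, 182.3, 182.4, 182.9, 184.4, 184.8, 186.5, 189.1, 191.2, 191.8, 193.3, 193.4, 194.0, 194.3, 194.7, 194.8, 195.8, 196.8, 198.5, 203.8, 205.9, 206.5, 206.7, 211.0, 211.7, 212.3, 215.0
α = 0.05; lower rank = 40 × 0.025 = 1; upper rank = 40 × 0.975 = 39.
The 1st smallest replicate is 165.3; the 39th is 212.3.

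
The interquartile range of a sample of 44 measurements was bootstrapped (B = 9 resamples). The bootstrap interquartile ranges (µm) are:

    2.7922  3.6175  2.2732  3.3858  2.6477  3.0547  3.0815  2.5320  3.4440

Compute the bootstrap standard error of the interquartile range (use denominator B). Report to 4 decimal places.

Bootstrap SE is the standard deviation of the 9 replicate interquartile ranges.
Mean of replicates: (2.7922 + 3.6175 + 2.2732 + 3.3858 + 2.6477 + 3.0547 + 3.0815 + 2.5320 + 3.4440) / 9 = 26.82860 / 9 = 2.98096
Sum of squared deviations: (−0.18876)² + (+0.63654)² + (−0.70776)² + (+0.40484)² + (−0.33326)² + (+0.07374)² + (+0.10054)² + (−0.44896)² + (+0.46304)² = 1.64821
Variance = 1.64821 / 9 = 0.18313
SE* = √0.18313

SE* = 0.4279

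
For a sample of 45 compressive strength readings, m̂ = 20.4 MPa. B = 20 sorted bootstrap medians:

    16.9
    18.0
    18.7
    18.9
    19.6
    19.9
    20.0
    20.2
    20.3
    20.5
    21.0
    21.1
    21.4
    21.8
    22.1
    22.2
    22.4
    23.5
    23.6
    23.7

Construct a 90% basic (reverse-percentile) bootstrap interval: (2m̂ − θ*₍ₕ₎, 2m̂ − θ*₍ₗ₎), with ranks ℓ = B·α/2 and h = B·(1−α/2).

Percentile endpoints at ranks 1 and 19: θ*₍1₎ = 16.9, θ*₍19₎ = 23.6.
Basic interval reflects these around m̂:
  lower = 2 × 20.4 − 23.6 = 17.2
  upper = 2 × 20.4 − 16.9 = 23.9

(17.2, 23.9)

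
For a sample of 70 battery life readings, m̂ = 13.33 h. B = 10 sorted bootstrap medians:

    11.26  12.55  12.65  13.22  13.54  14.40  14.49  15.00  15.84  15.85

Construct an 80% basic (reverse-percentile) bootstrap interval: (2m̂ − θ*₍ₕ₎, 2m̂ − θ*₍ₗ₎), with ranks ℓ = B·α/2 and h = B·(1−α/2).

Percentile endpoints at ranks 1 and 9: θ*₍1₎ = 11.26, θ*₍9₎ = 15.84.
Basic interval reflects these around m̂:
  lower = 2 × 13.33 − 15.84 = 10.82
  upper = 2 × 13.33 − 11.26 = 15.40

(10.82, 15.40)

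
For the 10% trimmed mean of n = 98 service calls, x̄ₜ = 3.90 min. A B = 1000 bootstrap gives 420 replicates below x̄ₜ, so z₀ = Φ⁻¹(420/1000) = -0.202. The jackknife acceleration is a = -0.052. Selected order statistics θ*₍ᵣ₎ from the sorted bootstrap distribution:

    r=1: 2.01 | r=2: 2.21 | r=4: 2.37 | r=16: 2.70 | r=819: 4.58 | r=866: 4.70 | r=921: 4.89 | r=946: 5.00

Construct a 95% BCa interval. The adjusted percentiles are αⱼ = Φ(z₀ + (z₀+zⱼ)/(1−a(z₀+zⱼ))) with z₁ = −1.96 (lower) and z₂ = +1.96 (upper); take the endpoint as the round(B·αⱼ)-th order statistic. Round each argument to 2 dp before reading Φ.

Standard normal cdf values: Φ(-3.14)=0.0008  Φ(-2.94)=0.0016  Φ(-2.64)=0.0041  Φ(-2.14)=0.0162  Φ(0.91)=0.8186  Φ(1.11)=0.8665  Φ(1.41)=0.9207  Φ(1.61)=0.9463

(2.37, 4.89)

Lower: z₀ + z₁ = -0.202 + (-1.960) = -2.162; 1 − a(z₀+z₁) = 1 − (-0.052)(-2.162) = 0.8876; argument = -0.202 + (-2.162)/0.8876 = -2.6378 → -2.64.
α₁ = Φ(-2.64) = 0.0041; rank = round(1000 × 0.0041) = 4; θ*₍4₎ = 2.37.
Upper: z₀ + z₂ = 1.758; 1 − a(z₀+z₂) = 1.0914; argument = 1.4088 → 1.41; α₂ = 0.9207; rank = 921; θ*₍921₎ = 4.89.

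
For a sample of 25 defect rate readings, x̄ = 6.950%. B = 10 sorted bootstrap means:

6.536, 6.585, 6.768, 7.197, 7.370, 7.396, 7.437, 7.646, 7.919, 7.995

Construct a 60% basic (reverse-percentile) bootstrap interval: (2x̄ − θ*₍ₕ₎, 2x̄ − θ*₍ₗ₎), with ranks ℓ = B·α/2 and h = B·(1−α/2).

(6.254, 7.315)

Percentile endpoints at ranks 2 and 8: θ*₍2₎ = 6.585, θ*₍8₎ = 7.646.
Basic interval reflects these around x̄:
  lower = 2 × 6.950 − 7.646 = 6.254
  upper = 2 × 6.950 − 6.585 = 7.315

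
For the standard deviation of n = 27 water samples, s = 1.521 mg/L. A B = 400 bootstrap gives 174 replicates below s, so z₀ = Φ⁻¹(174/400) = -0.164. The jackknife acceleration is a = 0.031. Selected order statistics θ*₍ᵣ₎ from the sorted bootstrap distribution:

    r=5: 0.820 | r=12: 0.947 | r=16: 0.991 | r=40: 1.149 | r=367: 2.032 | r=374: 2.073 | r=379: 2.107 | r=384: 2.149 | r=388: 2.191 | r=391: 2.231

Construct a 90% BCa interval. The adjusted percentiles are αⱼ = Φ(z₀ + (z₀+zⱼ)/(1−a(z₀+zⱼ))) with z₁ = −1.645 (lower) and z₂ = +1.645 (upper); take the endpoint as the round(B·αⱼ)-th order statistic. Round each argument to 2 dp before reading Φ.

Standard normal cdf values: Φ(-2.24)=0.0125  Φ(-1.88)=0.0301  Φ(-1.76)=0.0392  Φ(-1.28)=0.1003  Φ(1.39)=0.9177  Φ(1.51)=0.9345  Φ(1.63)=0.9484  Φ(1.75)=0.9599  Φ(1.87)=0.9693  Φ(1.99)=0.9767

Lower: z₀ + z₁ = -0.164 + (-1.645) = -1.809; 1 − a(z₀+z₁) = 1 − (0.031)(-1.809) = 1.0561; argument = -0.164 + (-1.809)/1.0561 = -1.8769 → -1.88.
α₁ = Φ(-1.88) = 0.0301; rank = round(400 × 0.0301) = 12; θ*₍12₎ = 0.947.
Upper: z₀ + z₂ = 1.481; 1 − a(z₀+z₂) = 0.9541; argument = 1.3883 → 1.39; α₂ = 0.9177; rank = 367; θ*₍367₎ = 2.032.

(0.947, 2.032)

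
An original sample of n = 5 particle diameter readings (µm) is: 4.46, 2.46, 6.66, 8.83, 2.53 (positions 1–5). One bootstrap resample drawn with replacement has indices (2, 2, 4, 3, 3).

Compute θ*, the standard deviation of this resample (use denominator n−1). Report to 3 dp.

Resample values: 2.46, 2.46, 8.83, 6.66, 6.66.
Mean = 5.4140; sum of squared deviations = 32.2263
s² = 32.2263 / 4 = 8.0566
s = √8.0566 = 2.838

θ* = 2.838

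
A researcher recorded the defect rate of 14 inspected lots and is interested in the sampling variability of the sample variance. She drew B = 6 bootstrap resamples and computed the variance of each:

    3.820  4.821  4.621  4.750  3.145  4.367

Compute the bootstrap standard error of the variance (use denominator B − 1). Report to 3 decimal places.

Bootstrap SE is the standard deviation of the 6 replicate variances.
Mean of replicates: (3.820 + 4.821 + 4.621 + 4.750 + 3.145 + 4.367) / 6 = 25.5240 / 6 = 4.2540
Sum of squared deviations: (−0.4340)² + (+0.5670)² + (+0.3670)² + (+0.4960)² + (−1.1090)² + (+0.1130)² = 2.1332
Variance = 2.1332 / 5 = 0.4266
SE* = √0.4266

SE* = 0.653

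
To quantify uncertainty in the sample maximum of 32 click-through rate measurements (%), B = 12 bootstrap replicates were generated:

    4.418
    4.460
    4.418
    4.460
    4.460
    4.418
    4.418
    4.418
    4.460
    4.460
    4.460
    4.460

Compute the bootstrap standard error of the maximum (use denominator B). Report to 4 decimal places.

Bootstrap SE is the standard deviation of the 12 replicate maximums.
Mean of replicates: (4.418 + 4.460 + 4.418 + 4.460 + 4.460 + 4.418 + 4.418 + 4.418 + 4.460 + 4.460 + 4.460 + 4.460) / 12 = 53.31000 / 12 = 4.44250
Sum of squared deviations: (−0.02450)² + (+0.01750)² + (−0.02450)² + (+0.01750)² + (+0.01750)² + (−0.02450)² + (−0.02450)² + (−0.02450)² + (+0.01750)² + (+0.01750)² + (+0.01750)² + (+0.01750)² = 0.00514
Variance = 0.00514 / 12 = 0.00043
SE* = √0.00043

SE* = 0.0207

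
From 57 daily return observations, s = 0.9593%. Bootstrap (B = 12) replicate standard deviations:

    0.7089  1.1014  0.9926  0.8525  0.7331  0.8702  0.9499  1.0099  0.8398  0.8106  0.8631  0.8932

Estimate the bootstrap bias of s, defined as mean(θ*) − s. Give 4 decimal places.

mean(θ*) = (0.7089 + 1.1014 + 0.9926 + 0.8525 + 0.7331 + 0.8702 + 0.9499 + 1.0099 + 0.8398 + 0.8106 + 0.8631 + 0.8932) / 12 = 0.88543
bias = 0.88543 − 0.9593

bias = −0.0739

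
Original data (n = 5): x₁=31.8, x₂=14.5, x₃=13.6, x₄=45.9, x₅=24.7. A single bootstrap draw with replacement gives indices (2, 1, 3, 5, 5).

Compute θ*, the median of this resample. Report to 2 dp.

θ* = 24.70

Resample values: 14.5, 31.8, 13.6, 24.7, 24.7.
Sorted: 13.6, 14.5, 24.7, 24.7, 31.8
Median = middle value = 24.70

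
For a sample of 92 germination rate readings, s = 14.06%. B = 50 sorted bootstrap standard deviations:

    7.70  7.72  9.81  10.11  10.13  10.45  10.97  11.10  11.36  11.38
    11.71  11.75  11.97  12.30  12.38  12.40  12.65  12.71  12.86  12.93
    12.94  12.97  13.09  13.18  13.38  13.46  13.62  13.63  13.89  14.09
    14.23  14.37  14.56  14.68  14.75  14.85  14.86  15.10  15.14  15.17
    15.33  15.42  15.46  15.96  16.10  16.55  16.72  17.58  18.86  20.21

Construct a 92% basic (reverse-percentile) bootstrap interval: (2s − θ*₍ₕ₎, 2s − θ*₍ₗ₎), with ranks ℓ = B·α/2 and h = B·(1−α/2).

(10.54, 20.40)

Percentile endpoints at ranks 2 and 48: θ*₍2₎ = 7.72, θ*₍48₎ = 17.58.
Basic interval reflects these around s:
  lower = 2 × 14.06 − 17.58 = 10.54
  upper = 2 × 14.06 − 7.72 = 20.40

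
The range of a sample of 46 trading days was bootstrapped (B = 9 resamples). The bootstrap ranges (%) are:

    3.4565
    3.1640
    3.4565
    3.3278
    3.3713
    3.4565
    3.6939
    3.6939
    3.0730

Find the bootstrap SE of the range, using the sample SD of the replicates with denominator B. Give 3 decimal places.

Bootstrap SE is the standard deviation of the 9 replicate ranges.
Mean of replicates: (3.4565 + 3.1640 + 3.4565 + 3.3278 + 3.3713 + 3.4565 + 3.6939 + 3.6939 + 3.0730) / 9 = 30.69340 / 9 = 3.41038
Sum of squared deviations: (+0.04612)² + (−0.24638)² + (+0.04612)² + (−0.08258)² + (−0.03908)² + (+0.04612)² + (+0.28352)² + (+0.28352)² + (−0.33738)² = 0.35002
Variance = 0.35002 / 9 = 0.03889
SE* = √0.03889

SE* = 0.197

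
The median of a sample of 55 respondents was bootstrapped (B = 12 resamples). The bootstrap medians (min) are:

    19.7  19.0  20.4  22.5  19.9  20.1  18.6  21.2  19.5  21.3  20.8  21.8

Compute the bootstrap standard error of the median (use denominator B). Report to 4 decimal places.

Bootstrap SE is the standard deviation of the 12 replicate medians.
Mean of replicates: (19.7 + 19.0 + 20.4 + 22.5 + 19.9 + 20.1 + 18.6 + 21.2 + 19.5 + 21.3 + 20.8 + 21.8) / 12 = 244.80000 / 12 = 20.40000
Sum of squared deviations: (−0.70000)² + (−1.40000)² + (−0.00000)² + (+2.10000)² + (−0.50000)² + (−0.30000)² + (−1.80000)² + (+0.80000)² + (−0.90000)² + (+0.90000)² + (+0.40000)² + (+1.40000)² = 14.82000
Variance = 14.82000 / 12 = 1.23500
SE* = √1.23500

SE* = 1.1113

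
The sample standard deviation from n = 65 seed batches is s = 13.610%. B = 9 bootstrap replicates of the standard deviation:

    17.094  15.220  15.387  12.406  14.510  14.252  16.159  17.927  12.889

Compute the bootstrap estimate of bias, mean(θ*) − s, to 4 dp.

bias = +1.4838

mean(θ*) = (17.094 + 15.220 + 15.387 + 12.406 + 14.510 + 14.252 + 16.159 + 17.927 + 12.889) / 9 = 15.09378
bias = 15.09378 − 13.610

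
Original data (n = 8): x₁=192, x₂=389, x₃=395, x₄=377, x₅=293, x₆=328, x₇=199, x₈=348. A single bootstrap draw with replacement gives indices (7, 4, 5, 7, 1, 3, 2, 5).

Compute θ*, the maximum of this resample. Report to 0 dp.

Resample values: 199, 377, 293, 199, 192, 395, 389, 293.
Maximum = 395

θ* = 395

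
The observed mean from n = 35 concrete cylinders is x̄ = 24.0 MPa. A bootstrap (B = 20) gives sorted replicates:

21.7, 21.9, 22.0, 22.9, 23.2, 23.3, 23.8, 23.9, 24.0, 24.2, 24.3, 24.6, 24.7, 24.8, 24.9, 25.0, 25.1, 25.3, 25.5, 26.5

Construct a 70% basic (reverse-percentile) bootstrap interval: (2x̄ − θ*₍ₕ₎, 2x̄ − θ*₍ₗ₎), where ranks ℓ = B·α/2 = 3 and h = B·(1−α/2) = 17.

(22.9, 26.0)

Percentile endpoints at ranks 3 and 17: θ*₍3₎ = 22.0, θ*₍17₎ = 25.1.
Basic interval reflects these around x̄:
  lower = 2 × 24.0 − 25.1 = 22.9
  upper = 2 × 24.0 − 22.0 = 26.0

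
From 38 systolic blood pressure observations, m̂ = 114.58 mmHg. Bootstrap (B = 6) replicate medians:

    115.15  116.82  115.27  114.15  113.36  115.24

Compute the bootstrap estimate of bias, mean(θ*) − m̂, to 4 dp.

mean(θ*) = (115.15 + 116.82 + 115.27 + 114.15 + 113.36 + 115.24) / 6 = 114.99833
bias = 114.99833 − 114.58

bias = +0.4183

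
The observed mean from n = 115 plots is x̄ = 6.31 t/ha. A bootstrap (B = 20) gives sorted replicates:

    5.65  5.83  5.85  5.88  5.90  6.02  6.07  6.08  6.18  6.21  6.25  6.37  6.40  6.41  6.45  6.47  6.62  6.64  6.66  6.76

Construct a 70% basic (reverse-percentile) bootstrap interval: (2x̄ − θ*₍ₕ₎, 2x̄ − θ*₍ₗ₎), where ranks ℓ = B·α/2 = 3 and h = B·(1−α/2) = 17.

Percentile endpoints at ranks 3 and 17: θ*₍3₎ = 5.85, θ*₍17₎ = 6.62.
Basic interval reflects these around x̄:
  lower = 2 × 6.31 − 6.62 = 6.00
  upper = 2 × 6.31 − 5.85 = 6.77

(6.00, 6.77)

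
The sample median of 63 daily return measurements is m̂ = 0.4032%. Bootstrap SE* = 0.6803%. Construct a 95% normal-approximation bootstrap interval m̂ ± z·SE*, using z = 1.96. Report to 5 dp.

Margin = 1.96 × 0.6803 = 1.333388
Interval: 0.4032 ± 1.333388

(-0.93019, 1.73659)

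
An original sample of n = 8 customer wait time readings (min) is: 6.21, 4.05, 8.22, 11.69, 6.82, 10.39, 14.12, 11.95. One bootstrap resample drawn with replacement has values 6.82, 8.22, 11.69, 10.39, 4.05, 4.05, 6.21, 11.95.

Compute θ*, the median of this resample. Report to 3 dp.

θ* = 7.520

Sorted: 4.05, 4.05, 6.21, 6.82, 8.22, 10.39, 11.69, 11.95
Median = average of the two middle values = 7.520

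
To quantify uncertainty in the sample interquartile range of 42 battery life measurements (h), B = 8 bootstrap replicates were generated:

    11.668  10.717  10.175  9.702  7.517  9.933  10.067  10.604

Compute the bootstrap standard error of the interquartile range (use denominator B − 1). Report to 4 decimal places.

SE* = 1.1914

Bootstrap SE is the standard deviation of the 8 replicate interquartile ranges.
Mean of replicates: (11.668 + 10.717 + 10.175 + 9.702 + 7.517 + 9.933 + 10.067 + 10.604) / 8 = 80.38300 / 8 = 10.04787
Sum of squared deviations: (+1.62012)² + (+0.66913)² + (+0.12713)² + (−0.34587)² + (−2.53087)² + (−0.11487)² + (+0.01913)² + (+0.55612)² = 9.93649
Variance = 9.93649 / 7 = 1.41950
SE* = √1.41950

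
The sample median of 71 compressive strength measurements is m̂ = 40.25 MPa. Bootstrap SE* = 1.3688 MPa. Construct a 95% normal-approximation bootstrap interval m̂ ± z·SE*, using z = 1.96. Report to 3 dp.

(37.567, 42.933)

Margin = 1.96 × 1.3688 = 2.6828
Interval: 40.25 ± 2.6828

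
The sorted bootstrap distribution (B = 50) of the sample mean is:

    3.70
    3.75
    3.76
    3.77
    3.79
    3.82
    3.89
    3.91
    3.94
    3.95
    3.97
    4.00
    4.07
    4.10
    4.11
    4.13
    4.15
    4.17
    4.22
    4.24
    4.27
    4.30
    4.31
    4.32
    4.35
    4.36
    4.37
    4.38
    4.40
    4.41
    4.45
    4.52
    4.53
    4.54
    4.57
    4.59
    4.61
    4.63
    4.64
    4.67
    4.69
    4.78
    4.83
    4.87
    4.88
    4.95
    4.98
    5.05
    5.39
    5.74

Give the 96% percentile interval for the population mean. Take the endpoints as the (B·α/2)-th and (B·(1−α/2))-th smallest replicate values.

α = 0.04; lower rank = 50 × 0.020 = 1; upper rank = 50 × 0.980 = 49.
The 1st smallest replicate is 3.70; the 49th is 5.39.

(3.70, 5.39)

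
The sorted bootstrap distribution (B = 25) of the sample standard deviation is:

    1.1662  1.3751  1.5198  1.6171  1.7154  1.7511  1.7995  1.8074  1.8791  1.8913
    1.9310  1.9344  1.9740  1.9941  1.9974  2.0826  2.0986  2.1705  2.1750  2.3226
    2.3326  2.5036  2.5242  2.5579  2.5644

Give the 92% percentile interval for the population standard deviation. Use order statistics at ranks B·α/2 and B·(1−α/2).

(1.1662, 2.5579)

α = 0.08; lower rank = 25 × 0.040 = 1; upper rank = 25 × 0.960 = 24.
The 1st smallest replicate is 1.1662; the 24th is 2.5579.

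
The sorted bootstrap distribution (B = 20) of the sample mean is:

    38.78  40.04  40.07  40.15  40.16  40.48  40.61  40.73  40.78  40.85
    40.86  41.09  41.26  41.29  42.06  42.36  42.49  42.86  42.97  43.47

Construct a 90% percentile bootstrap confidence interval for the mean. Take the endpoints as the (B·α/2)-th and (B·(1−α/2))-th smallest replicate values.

(38.78, 42.97)

α = 0.10; lower rank = 20 × 0.050 = 1; upper rank = 20 × 0.950 = 19.
The 1st smallest replicate is 38.78; the 19th is 42.97.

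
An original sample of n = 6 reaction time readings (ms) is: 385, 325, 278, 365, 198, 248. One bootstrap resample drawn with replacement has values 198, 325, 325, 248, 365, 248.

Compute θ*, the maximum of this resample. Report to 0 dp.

θ* = 365

Maximum = 365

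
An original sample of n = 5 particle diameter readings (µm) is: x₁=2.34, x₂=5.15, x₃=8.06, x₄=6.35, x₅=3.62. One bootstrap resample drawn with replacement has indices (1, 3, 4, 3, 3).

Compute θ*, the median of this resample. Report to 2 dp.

Resample values: 2.34, 8.06, 6.35, 8.06, 8.06.
Sorted: 2.34, 6.35, 8.06, 8.06, 8.06
Median = middle value = 8.06

θ* = 8.06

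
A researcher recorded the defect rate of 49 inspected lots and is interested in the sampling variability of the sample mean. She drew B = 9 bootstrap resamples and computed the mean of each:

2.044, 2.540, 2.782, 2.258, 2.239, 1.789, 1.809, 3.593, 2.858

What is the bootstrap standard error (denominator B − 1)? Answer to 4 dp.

Bootstrap SE is the standard deviation of the 9 replicate means.
Mean of replicates: (2.044 + 2.540 + 2.782 + 2.258 + 2.239 + 1.789 + 1.809 + 3.593 + 2.858) / 9 = 21.91200 / 9 = 2.43467
Sum of squared deviations: (−0.39067)² + (+0.10533)² + (+0.34733)² + (−0.17667)² + (−0.19567)² + (−0.64567)² + (−0.62567)² + (+1.15833)² + (+0.42333)² = 2.68314
Variance = 2.68314 / 8 = 0.33539
SE* = √0.33539

SE* = 0.5791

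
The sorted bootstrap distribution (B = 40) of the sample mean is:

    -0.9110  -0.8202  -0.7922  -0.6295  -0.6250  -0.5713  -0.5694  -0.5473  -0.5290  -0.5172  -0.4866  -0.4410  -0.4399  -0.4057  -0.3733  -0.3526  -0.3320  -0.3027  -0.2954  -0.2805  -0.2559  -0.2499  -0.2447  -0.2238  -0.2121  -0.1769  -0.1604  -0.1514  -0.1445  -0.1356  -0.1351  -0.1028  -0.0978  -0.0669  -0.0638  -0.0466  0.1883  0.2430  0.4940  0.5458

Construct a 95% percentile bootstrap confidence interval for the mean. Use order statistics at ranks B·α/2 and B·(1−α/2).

α = 0.05; lower rank = 40 × 0.025 = 1; upper rank = 40 × 0.975 = 39.
The 1st smallest replicate is -0.9110; the 39th is 0.4940.

(-0.9110, 0.4940)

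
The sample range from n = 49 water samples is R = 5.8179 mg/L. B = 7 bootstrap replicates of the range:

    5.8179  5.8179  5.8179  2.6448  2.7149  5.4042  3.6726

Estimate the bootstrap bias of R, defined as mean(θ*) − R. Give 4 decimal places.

mean(θ*) = (5.8179 + 5.8179 + 5.8179 + 2.6448 + 2.7149 + 5.4042 + 3.6726) / 7 = 4.55574
bias = 4.55574 − 5.8179

bias = −1.2622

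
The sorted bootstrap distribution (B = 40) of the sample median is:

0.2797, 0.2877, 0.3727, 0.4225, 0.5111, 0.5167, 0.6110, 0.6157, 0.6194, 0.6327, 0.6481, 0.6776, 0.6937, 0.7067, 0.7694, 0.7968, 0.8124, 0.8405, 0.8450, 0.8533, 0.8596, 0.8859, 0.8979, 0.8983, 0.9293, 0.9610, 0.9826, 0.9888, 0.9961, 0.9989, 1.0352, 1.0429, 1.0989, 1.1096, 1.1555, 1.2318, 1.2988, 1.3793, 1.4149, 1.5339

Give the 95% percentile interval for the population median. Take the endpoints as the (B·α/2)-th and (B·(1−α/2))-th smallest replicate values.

α = 0.05; lower rank = 40 × 0.025 = 1; upper rank = 40 × 0.975 = 39.
The 1st smallest replicate is 0.2797; the 39th is 1.4149.

(0.2797, 1.4149)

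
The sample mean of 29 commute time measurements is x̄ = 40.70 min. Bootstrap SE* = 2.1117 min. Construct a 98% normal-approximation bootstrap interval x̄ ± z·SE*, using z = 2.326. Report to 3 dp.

Margin = 2.326 × 2.1117 = 4.9118
Interval: 40.70 ± 4.9118

(35.788, 45.612)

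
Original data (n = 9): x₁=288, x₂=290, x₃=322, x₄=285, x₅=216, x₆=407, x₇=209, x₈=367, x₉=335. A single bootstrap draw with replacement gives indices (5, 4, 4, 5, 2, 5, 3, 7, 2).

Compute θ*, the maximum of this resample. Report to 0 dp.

θ* = 322

Resample values: 216, 285, 285, 216, 290, 216, 322, 209, 290.
Maximum = 322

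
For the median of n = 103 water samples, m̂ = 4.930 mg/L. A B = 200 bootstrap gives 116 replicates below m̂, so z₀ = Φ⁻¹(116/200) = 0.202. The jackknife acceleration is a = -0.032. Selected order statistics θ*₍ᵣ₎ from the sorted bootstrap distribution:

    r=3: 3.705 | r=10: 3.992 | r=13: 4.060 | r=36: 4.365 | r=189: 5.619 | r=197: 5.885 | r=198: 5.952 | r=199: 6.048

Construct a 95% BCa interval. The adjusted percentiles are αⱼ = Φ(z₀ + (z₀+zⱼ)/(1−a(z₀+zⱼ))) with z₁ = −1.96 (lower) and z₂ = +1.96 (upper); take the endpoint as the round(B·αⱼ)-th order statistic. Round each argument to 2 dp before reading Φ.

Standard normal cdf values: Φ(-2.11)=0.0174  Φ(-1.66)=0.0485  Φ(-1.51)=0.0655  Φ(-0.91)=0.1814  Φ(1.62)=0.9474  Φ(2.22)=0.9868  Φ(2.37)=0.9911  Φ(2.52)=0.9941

(3.992, 5.885)

Lower: z₀ + z₁ = 0.202 + (-1.960) = -1.758; 1 − a(z₀+z₁) = 1 − (-0.032)(-1.758) = 0.9437; argument = 0.202 + (-1.758)/0.9437 = -1.6608 → -1.66.
α₁ = Φ(-1.66) = 0.0485; rank = round(200 × 0.0485) = 10; θ*₍10₎ = 3.992.
Upper: z₀ + z₂ = 2.162; 1 − a(z₀+z₂) = 1.0692; argument = 2.2241 → 2.22; α₂ = 0.9868; rank = 197; θ*₍197₎ = 5.885.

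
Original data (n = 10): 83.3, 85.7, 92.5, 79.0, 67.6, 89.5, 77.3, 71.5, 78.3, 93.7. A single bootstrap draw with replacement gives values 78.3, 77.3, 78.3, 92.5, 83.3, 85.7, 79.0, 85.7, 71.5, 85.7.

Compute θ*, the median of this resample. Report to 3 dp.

Sorted: 71.5, 77.3, 78.3, 78.3, 79.0, 83.3, 85.7, 85.7, 85.7, 92.5
Median = average of the two middle values = 81.150

θ* = 81.150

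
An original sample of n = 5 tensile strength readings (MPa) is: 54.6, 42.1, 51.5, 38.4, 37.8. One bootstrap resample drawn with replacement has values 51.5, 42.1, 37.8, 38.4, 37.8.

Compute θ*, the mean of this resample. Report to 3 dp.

Mean = (51.5 + 42.1 + 37.8 + 38.4 + 37.8) / 5 = 207.60 / 5 = 41.520

θ* = 41.520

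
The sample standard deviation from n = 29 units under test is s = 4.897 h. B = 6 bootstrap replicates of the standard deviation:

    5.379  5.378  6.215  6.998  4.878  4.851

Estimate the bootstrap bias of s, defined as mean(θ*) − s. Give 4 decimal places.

bias = +0.7195

mean(θ*) = (5.379 + 5.378 + 6.215 + 6.998 + 4.878 + 4.851) / 6 = 5.61650
bias = 5.61650 − 4.897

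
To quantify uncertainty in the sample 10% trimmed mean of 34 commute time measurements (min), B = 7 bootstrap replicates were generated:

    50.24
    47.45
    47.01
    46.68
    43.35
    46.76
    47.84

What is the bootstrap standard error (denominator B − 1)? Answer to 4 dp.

Bootstrap SE is the standard deviation of the 7 replicate 10% trimmed means.
Mean of replicates: (50.24 + 47.45 + 47.01 + 46.68 + 43.35 + 46.76 + 47.84) / 7 = 329.33000 / 7 = 47.04714
Sum of squared deviations: (+3.19286)² + (+0.40286)² + (−0.03714)² + (−0.36714)² + (−3.69714)² + (−0.28714)² + (+0.79286)² = 24.87274
Variance = 24.87274 / 6 = 4.14546
SE* = √4.14546

SE* = 2.0360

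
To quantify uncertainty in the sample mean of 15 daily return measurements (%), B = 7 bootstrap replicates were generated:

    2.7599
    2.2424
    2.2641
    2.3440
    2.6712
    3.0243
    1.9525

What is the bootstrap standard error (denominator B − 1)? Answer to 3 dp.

SE* = 0.367

Bootstrap SE is the standard deviation of the 7 replicate means.
Mean of replicates: (2.7599 + 2.2424 + 2.2641 + 2.3440 + 2.6712 + 3.0243 + 1.9525) / 7 = 17.25840 / 7 = 2.46549
Sum of squared deviations: (+0.29441)² + (−0.22309)² + (−0.20139)² + (−0.12149)² + (+0.20571)² + (+0.55881)² + (−0.51299)² = 0.80951
Variance = 0.80951 / 6 = 0.13492
SE* = √0.13492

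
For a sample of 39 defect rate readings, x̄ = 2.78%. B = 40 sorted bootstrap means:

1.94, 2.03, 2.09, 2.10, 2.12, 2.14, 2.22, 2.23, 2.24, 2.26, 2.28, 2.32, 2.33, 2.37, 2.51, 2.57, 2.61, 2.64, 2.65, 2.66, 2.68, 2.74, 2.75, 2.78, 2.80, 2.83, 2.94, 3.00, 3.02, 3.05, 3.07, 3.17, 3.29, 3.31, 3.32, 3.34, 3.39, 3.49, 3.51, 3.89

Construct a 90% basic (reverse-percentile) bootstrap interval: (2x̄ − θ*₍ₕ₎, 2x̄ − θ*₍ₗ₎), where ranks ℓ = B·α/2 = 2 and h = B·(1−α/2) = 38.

(2.07, 3.53)

Percentile endpoints at ranks 2 and 38: θ*₍2₎ = 2.03, θ*₍38₎ = 3.49.
Basic interval reflects these around x̄:
  lower = 2 × 2.78 − 3.49 = 2.07
  upper = 2 × 2.78 − 2.03 = 3.53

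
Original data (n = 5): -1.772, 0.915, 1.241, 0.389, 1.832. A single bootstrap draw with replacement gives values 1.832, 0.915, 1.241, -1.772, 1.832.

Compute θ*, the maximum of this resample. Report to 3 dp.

θ* = 1.832

Maximum = 1.832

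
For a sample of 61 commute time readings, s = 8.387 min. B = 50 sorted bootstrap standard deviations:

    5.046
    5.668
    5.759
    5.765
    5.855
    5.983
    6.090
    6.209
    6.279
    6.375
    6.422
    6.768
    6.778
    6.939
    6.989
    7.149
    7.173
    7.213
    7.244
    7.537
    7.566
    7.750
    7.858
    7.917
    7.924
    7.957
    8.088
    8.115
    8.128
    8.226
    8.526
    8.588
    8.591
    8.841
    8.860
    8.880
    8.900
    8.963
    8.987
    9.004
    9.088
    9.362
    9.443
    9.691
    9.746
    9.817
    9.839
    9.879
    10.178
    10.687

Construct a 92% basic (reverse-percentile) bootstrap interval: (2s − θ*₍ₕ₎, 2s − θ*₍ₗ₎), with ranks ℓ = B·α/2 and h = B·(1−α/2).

(6.895, 11.106)

Percentile endpoints at ranks 2 and 48: θ*₍2₎ = 5.668, θ*₍48₎ = 9.879.
Basic interval reflects these around s:
  lower = 2 × 8.387 − 9.879 = 6.895
  upper = 2 × 8.387 − 5.668 = 11.106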